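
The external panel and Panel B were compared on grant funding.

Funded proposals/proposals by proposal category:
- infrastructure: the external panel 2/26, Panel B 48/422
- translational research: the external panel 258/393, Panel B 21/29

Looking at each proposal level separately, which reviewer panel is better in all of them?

Infrastructure: the external panel 2/26 = 7.7%, Panel B 48/422 = 11.4% → Panel B
Translational research: the external panel 258/393 = 65.6%, Panel B 21/29 = 72.4% → Panel B
Panel B has the higher rate in both groups.

Panel B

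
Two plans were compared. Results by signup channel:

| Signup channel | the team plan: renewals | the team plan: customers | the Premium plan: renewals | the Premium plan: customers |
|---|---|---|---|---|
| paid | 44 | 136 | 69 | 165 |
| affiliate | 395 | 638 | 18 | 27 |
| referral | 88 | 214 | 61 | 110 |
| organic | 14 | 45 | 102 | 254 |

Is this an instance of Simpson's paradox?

Yes

Paid: the team plan 44/136 = 32.4%, the Premium plan 69/165 = 41.8% → the Premium plan
Affiliate: the team plan 395/638 = 61.9%, the Premium plan 18/27 = 66.7% → the Premium plan
Referral: the team plan 88/214 = 41.1%, the Premium plan 61/110 = 55.5% → the Premium plan
Organic: the team plan 14/45 = 31.1%, the Premium plan 102/254 = 40.2% → the Premium plan
Overall: the team plan 541/1033 = 52.4%, the Premium plan 250/556 = 45.0% → the team plan
The Premium plan wins each signup group but the team plan wins overall — the comparison reverses. The Premium plan's customers skew toward organic, which has a lower base rate.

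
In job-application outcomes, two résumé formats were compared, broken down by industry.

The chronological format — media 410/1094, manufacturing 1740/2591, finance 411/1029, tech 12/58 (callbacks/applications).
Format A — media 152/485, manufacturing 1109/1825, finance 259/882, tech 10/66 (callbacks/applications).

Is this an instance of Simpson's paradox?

Media: the chronological format 410/1094 = 37.5%, Format A 152/485 = 31.3% → the chronological format
Manufacturing: the chronological format 1740/2591 = 67.2%, Format A 1109/1825 = 60.8% → the chronological format
Finance: the chronological format 411/1029 = 39.9%, Format A 259/882 = 29.4% → the chronological format
Tech: the chronological format 12/58 = 20.7%, Format A 10/66 = 15.2% → the chronological format
Overall: the chronological format 2573/4772 = 53.9%, Format A 1530/3258 = 47.0% → the chronological format
The chronological format wins overall and in every industry group — no reversal.

No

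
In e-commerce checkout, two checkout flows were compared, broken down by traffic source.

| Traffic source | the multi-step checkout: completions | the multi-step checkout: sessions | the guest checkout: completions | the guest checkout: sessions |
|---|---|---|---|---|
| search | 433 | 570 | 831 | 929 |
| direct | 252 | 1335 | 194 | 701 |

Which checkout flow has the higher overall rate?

Search: the multi-step checkout 433/570 = 76.0%, the guest checkout 831/929 = 89.5% → the guest checkout
Direct: the multi-step checkout 252/1335 = 18.9%, the guest checkout 194/701 = 27.7% → the guest checkout
Overall: the multi-step checkout 685/1905 = 36.0%, the guest checkout 1025/1630 = 62.9% → the guest checkout

the guest checkout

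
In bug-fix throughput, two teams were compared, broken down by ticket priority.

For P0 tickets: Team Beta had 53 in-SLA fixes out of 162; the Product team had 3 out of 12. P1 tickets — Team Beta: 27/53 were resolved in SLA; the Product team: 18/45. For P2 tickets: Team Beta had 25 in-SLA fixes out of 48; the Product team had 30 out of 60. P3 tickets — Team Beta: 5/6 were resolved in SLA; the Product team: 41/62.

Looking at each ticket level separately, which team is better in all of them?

P0: Team Beta 53/162 = 32.7%, the Product team 3/12 = 25.0% → Team Beta
P1: Team Beta 27/53 = 50.9%, the Product team 18/45 = 40.0% → Team Beta
P2: Team Beta 25/48 = 52.1%, the Product team 30/60 = 50.0% → Team Beta
P3: Team Beta 5/6 = 83.3%, the Product team 41/62 = 66.1% → Team Beta
Team Beta has the higher rate in all 4 groups.

Team Beta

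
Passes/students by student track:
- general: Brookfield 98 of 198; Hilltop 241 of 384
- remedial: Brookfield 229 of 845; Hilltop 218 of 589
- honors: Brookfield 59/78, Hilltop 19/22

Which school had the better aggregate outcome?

Hilltop

General: Brookfield 98/198 = 49.5%, Hilltop 241/384 = 62.8% → Hilltop
Remedial: Brookfield 229/845 = 27.1%, Hilltop 218/589 = 37.0% → Hilltop
Honors: Brookfield 59/78 = 75.6%, Hilltop 19/22 = 86.4% → Hilltop
Overall: Brookfield 386/1121 = 34.4%, Hilltop 478/995 = 48.0% → Hilltop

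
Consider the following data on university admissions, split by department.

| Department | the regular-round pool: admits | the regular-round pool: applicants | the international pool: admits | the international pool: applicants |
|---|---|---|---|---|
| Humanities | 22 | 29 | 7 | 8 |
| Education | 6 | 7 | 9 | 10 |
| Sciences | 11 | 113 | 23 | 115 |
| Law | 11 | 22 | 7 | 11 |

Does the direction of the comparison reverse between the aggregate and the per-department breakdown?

No

Humanities: the regular-round pool 22/29 = 75.9%, the international pool 7/8 = 87.5% → the international pool
Education: the regular-round pool 6/7 = 85.7%, the international pool 9/10 = 90.0% → the international pool
Sciences: the regular-round pool 11/113 = 9.7%, the international pool 23/115 = 20.0% → the international pool
Law: the regular-round pool 11/22 = 50.0%, the international pool 7/11 = 63.6% → the international pool
Overall: the regular-round pool 50/171 = 29.2%, the international pool 46/144 = 31.9% → the international pool
The international pool wins overall and in every department group — no reversal.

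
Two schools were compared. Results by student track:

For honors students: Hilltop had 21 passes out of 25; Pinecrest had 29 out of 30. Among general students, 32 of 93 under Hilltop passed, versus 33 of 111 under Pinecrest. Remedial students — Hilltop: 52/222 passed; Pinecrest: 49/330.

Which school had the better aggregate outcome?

Hilltop

Honors: Hilltop 21/25 = 84.0%, Pinecrest 29/30 = 96.7% → Pinecrest
General: Hilltop 32/93 = 34.4%, Pinecrest 33/111 = 29.7% → Hilltop
Remedial: Hilltop 52/222 = 23.4%, Pinecrest 49/330 = 14.8% → Hilltop
Overall: Hilltop 105/340 = 30.9%, Pinecrest 111/471 = 23.6% → Hilltop
(Neither sweeps every student group, but Hilltop has the higher pooled rate.)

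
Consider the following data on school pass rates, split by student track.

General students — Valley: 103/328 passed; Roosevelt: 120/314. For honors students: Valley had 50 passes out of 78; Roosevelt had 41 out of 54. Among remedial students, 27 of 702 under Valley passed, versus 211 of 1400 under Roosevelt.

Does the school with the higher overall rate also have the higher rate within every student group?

General: Valley 103/328 = 31.4%, Roosevelt 120/314 = 38.2% → Roosevelt
Honors: Valley 50/78 = 64.1%, Roosevelt 41/54 = 75.9% → Roosevelt
Remedial: Valley 27/702 = 3.8%, Roosevelt 211/1400 = 15.1% → Roosevelt
Overall: Valley 180/1108 = 16.2%, Roosevelt 372/1768 = 21.0% → Roosevelt
Roosevelt wins overall and in every student group — no reversal.

Yes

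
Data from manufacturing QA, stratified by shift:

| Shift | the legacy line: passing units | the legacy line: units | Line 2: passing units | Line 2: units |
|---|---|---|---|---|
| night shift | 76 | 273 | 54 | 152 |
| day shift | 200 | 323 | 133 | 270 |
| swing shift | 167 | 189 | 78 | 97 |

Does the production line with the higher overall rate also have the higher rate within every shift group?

No

Night shift: the legacy line 76/273 = 27.8%, Line 2 54/152 = 35.5% → Line 2
Day shift: the legacy line 200/323 = 61.9%, Line 2 133/270 = 49.3% → the legacy line
Swing shift: the legacy line 167/189 = 88.4%, Line 2 78/97 = 80.4% → the legacy line
Overall: the legacy line 443/785 = 56.4%, Line 2 265/519 = 51.1% → the legacy line
Neither sweeps: the legacy line wins 2 of 3 groups, Line 2 wins 1. The legacy line wins overall but not every group — no Simpson reversal.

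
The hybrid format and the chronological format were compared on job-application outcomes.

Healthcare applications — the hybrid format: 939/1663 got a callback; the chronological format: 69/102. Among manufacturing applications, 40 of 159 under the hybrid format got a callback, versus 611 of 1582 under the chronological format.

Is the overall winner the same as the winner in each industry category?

No

Healthcare: the hybrid format 939/1663 = 56.5%, the chronological format 69/102 = 67.6% → the chronological format
Manufacturing: the hybrid format 40/159 = 25.2%, the chronological format 611/1582 = 38.6% → the chronological format
Overall: the hybrid format 979/1822 = 53.7%, the chronological format 680/1684 = 40.4% → the hybrid format
The chronological format wins each industry group but the hybrid format wins overall — the comparison reverses. The chronological format's applications skew toward manufacturing, which has a lower base rate.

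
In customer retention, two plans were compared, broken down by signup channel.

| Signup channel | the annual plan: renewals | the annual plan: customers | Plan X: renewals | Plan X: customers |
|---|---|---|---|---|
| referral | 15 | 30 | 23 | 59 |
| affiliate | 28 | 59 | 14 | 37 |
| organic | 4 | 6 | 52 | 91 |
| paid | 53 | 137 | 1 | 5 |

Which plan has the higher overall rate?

Plan X

Referral: the annual plan 15/30 = 50.0%, Plan X 23/59 = 39.0% → the annual plan
Affiliate: the annual plan 28/59 = 47.5%, Plan X 14/37 = 37.8% → the annual plan
Organic: the annual plan 4/6 = 66.7%, Plan X 52/91 = 57.1% → the annual plan
Paid: the annual plan 53/137 = 38.7%, Plan X 1/5 = 20.0% → the annual plan
Overall: the annual plan 100/232 = 43.1%, Plan X 90/192 = 46.9% → Plan X
(The annual plan wins every signup group but Plan X wins overall — the annual plan's customers skew toward the low-rate paid group.)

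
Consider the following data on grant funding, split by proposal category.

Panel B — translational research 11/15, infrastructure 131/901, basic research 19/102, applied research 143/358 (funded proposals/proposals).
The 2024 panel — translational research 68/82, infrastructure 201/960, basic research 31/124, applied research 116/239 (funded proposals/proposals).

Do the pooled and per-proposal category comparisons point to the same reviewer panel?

Yes

Translational research: Panel B 11/15 = 73.3%, the 2024 panel 68/82 = 82.9% → the 2024 panel
Infrastructure: Panel B 131/901 = 14.5%, the 2024 panel 201/960 = 20.9% → the 2024 panel
Basic research: Panel B 19/102 = 18.6%, the 2024 panel 31/124 = 25.0% → the 2024 panel
Applied research: Panel B 143/358 = 39.9%, the 2024 panel 116/239 = 48.5% → the 2024 panel
Overall: Panel B 304/1376 = 22.1%, the 2024 panel 416/1405 = 29.6% → the 2024 panel
The 2024 panel wins overall and in every proposal group — no reversal.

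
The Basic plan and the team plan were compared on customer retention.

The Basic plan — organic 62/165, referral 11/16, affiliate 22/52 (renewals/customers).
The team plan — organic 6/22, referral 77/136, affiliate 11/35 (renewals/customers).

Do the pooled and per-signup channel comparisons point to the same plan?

Organic: the Basic plan 62/165 = 37.6%, the team plan 6/22 = 27.3% → the Basic plan
Referral: the Basic plan 11/16 = 68.8%, the team plan 77/136 = 56.6% → the Basic plan
Affiliate: the Basic plan 22/52 = 42.3%, the team plan 11/35 = 31.4% → the Basic plan
Overall: the Basic plan 95/233 = 40.8%, the team plan 94/193 = 48.7% → the team plan
The Basic plan wins each signup group but the team plan wins overall — the comparison reverses. The Basic plan's customers skew toward organic, which has a lower base rate.

No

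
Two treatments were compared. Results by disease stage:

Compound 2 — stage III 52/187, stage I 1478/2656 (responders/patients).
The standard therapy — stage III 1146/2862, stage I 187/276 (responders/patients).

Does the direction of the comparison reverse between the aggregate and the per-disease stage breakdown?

Stage III: Compound 2 52/187 = 27.8%, the standard therapy 1146/2862 = 40.0% → the standard therapy
Stage I: Compound 2 1478/2656 = 55.6%, the standard therapy 187/276 = 67.8% → the standard therapy
Overall: Compound 2 1530/2843 = 53.8%, the standard therapy 1333/3138 = 42.5% → Compound 2
The standard therapy wins each disease group but Compound 2 wins overall — the comparison reverses. The standard therapy's patients skew toward stage III, which has a lower base rate.

Yes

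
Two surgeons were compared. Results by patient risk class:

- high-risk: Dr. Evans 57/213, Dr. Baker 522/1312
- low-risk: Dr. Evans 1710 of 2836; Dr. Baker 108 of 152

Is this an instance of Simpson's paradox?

Yes

High-risk: Dr. Evans 57/213 = 26.8%, Dr. Baker 522/1312 = 39.8% → Dr. Baker
Low-risk: Dr. Evans 1710/2836 = 60.3%, Dr. Baker 108/152 = 71.1% → Dr. Baker
Overall: Dr. Evans 1767/3049 = 58.0%, Dr. Baker 630/1464 = 43.0% → Dr. Evans
Dr. Baker wins each patient risk group but Dr. Evans wins overall — the comparison reverses. Dr. Baker's operations skew toward high-risk, which has a lower base rate.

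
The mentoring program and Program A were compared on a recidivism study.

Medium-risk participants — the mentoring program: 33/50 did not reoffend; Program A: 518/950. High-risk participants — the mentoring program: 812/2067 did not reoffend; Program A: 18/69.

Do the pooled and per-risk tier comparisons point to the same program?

No

Medium-risk: the mentoring program 33/50 = 66.0%, Program A 518/950 = 54.5% → the mentoring program
High-risk: the mentoring program 812/2067 = 39.3%, Program A 18/69 = 26.1% → the mentoring program
Overall: the mentoring program 845/2117 = 39.9%, Program A 536/1019 = 52.6% → Program A
The mentoring program wins each risk group but Program A wins overall — the comparison reverses. The mentoring program's participants skew toward high-risk, which has a lower base rate.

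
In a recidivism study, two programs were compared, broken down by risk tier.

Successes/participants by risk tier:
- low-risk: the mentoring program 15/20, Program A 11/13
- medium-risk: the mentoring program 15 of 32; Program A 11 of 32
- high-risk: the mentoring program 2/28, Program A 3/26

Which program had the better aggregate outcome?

the mentoring program

Low-risk: the mentoring program 15/20 = 75.0%, Program A 11/13 = 84.6% → Program A
Medium-risk: the mentoring program 15/32 = 46.9%, Program A 11/32 = 34.4% → the mentoring program
High-risk: the mentoring program 2/28 = 7.1%, Program A 3/26 = 11.5% → Program A
Overall: the mentoring program 32/80 = 40.0%, Program A 25/71 = 35.2% → the mentoring program
(Neither sweeps every risk group, but the mentoring program has the higher pooled rate.)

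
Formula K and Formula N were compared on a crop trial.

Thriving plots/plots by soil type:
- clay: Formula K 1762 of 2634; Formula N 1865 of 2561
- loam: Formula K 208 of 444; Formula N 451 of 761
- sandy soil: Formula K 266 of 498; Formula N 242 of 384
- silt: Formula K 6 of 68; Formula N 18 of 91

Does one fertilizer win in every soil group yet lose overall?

No

Clay: Formula K 1762/2634 = 66.9%, Formula N 1865/2561 = 72.8% → Formula N
Loam: Formula K 208/444 = 46.8%, Formula N 451/761 = 59.3% → Formula N
Sandy soil: Formula K 266/498 = 53.4%, Formula N 242/384 = 63.0% → Formula N
Silt: Formula K 6/68 = 8.8%, Formula N 18/91 = 19.8% → Formula N
Overall: Formula K 2242/3644 = 61.5%, Formula N 2576/3797 = 67.8% → Formula N
Formula N wins overall and in every soil group — no reversal.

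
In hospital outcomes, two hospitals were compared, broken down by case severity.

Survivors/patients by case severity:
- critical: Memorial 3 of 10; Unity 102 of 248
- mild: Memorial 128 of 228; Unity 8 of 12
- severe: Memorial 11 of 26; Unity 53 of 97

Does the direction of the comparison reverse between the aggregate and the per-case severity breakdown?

Critical: Memorial 3/10 = 30.0%, Unity 102/248 = 41.1% → Unity
Mild: Memorial 128/228 = 56.1%, Unity 8/12 = 66.7% → Unity
Severe: Memorial 11/26 = 42.3%, Unity 53/97 = 54.6% → Unity
Overall: Memorial 142/264 = 53.8%, Unity 163/357 = 45.7% → Memorial
Unity wins each case group but Memorial wins overall — the comparison reverses. Unity's patients skew toward critical, which has a lower base rate.

Yes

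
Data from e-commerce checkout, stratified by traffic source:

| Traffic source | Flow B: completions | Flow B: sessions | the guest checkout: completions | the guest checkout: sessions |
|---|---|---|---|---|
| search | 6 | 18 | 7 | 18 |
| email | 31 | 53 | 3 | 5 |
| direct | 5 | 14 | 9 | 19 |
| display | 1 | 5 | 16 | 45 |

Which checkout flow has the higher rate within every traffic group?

Search: Flow B 6/18 = 33.3%, the guest checkout 7/18 = 38.9% → the guest checkout
Email: Flow B 31/53 = 58.5%, the guest checkout 3/5 = 60.0% → the guest checkout
Direct: Flow B 5/14 = 35.7%, the guest checkout 9/19 = 47.4% → the guest checkout
Display: Flow B 1/5 = 20.0%, the guest checkout 16/45 = 35.6% → the guest checkout
The guest checkout has the higher rate in all 4 groups.

the guest checkout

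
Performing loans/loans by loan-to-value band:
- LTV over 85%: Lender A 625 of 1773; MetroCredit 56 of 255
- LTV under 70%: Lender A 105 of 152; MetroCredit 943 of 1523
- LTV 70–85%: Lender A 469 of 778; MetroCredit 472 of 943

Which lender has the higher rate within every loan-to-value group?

Lender A

LTV over 85%: Lender A 625/1773 = 35.3%, MetroCredit 56/255 = 22.0% → Lender A
LTV under 70%: Lender A 105/152 = 69.1%, MetroCredit 943/1523 = 61.9% → Lender A
LTV 70–85%: Lender A 469/778 = 60.3%, MetroCredit 472/943 = 50.1% → Lender A
Lender A has the higher rate in all 3 groups.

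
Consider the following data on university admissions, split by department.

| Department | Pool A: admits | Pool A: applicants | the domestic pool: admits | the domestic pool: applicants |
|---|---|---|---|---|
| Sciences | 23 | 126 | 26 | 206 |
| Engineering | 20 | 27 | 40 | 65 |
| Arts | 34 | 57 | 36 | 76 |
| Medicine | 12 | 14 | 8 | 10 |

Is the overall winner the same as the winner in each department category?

Sciences: Pool A 23/126 = 18.3%, the domestic pool 26/206 = 12.6% → Pool A
Engineering: Pool A 20/27 = 74.1%, the domestic pool 40/65 = 61.5% → Pool A
Arts: Pool A 34/57 = 59.6%, the domestic pool 36/76 = 47.4% → Pool A
Medicine: Pool A 12/14 = 85.7%, the domestic pool 8/10 = 80.0% → Pool A
Overall: Pool A 89/224 = 39.7%, the domestic pool 110/357 = 30.8% → Pool A
Pool A wins overall and in every department group — no reversal.

Yes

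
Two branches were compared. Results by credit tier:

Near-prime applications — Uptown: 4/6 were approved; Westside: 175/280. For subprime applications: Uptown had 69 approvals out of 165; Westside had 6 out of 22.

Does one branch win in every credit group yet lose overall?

Yes

Near-prime: Uptown 4/6 = 66.7%, Westside 175/280 = 62.5% → Uptown
Subprime: Uptown 69/165 = 41.8%, Westside 6/22 = 27.3% → Uptown
Overall: Uptown 73/171 = 42.7%, Westside 181/302 = 59.9% → Westside
Uptown wins each credit group but Westside wins overall — the comparison reverses. Uptown's applications skew toward subprime, which has a lower base rate.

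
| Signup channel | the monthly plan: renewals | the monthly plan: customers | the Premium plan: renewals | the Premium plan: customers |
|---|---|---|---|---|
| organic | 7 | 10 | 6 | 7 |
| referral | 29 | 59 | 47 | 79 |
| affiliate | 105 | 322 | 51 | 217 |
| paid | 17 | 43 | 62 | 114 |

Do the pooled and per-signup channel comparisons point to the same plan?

No

Organic: the monthly plan 7/10 = 70.0%, the Premium plan 6/7 = 85.7% → the Premium plan
Referral: the monthly plan 29/59 = 49.2%, the Premium plan 47/79 = 59.5% → the Premium plan
Affiliate: the monthly plan 105/322 = 32.6%, the Premium plan 51/217 = 23.5% → the monthly plan
Paid: the monthly plan 17/43 = 39.5%, the Premium plan 62/114 = 54.4% → the Premium plan
Overall: the monthly plan 158/434 = 36.4%, the Premium plan 166/417 = 39.8% → the Premium plan
Neither sweeps: the monthly plan wins 1 of 4 groups, the Premium plan wins 3. The Premium plan wins overall but not every group — no Simpson reversal.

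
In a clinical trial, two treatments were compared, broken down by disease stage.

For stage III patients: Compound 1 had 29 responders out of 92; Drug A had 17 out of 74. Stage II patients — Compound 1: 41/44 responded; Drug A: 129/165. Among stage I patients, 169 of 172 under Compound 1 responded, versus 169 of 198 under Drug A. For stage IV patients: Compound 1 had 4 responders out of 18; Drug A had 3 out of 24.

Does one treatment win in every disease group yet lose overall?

No

Stage III: Compound 1 29/92 = 31.5%, Drug A 17/74 = 23.0% → Compound 1
Stage II: Compound 1 41/44 = 93.2%, Drug A 129/165 = 78.2% → Compound 1
Stage I: Compound 1 169/172 = 98.3%, Drug A 169/198 = 85.4% → Compound 1
Stage IV: Compound 1 4/18 = 22.2%, Drug A 3/24 = 12.5% → Compound 1
Overall: Compound 1 243/326 = 74.5%, Drug A 318/461 = 69.0% → Compound 1
Compound 1 wins overall and in every disease group — no reversal.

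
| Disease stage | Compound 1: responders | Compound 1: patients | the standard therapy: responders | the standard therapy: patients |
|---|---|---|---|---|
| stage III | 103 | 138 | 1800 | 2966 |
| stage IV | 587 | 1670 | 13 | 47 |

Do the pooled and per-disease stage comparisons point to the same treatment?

No

Stage III: Compound 1 103/138 = 74.6%, the standard therapy 1800/2966 = 60.7% → Compound 1
Stage IV: Compound 1 587/1670 = 35.1%, the standard therapy 13/47 = 27.7% → Compound 1
Overall: Compound 1 690/1808 = 38.2%, the standard therapy 1813/3013 = 60.2% → the standard therapy
Compound 1 wins each disease group but the standard therapy wins overall — the comparison reverses. Compound 1's patients skew toward stage IV, which has a lower base rate.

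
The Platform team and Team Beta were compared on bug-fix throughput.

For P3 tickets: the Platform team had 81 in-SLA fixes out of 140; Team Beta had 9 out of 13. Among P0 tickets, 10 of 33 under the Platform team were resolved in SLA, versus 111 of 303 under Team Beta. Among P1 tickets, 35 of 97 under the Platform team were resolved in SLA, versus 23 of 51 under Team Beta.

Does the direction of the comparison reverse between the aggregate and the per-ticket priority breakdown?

P3: the Platform team 81/140 = 57.9%, Team Beta 9/13 = 69.2% → Team Beta
P0: the Platform team 10/33 = 30.3%, Team Beta 111/303 = 36.6% → Team Beta
P1: the Platform team 35/97 = 36.1%, Team Beta 23/51 = 45.1% → Team Beta
Overall: the Platform team 126/270 = 46.7%, Team Beta 143/367 = 39.0% → the Platform team
Team Beta wins each ticket group but the Platform team wins overall — the comparison reverses. Team Beta's tickets skew toward P0, which has a lower base rate.

Yes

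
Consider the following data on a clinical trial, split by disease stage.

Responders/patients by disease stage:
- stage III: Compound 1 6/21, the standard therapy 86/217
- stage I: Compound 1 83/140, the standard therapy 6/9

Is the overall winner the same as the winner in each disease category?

Stage III: Compound 1 6/21 = 28.6%, the standard therapy 86/217 = 39.6% → the standard therapy
Stage I: Compound 1 83/140 = 59.3%, the standard therapy 6/9 = 66.7% → the standard therapy
Overall: Compound 1 89/161 = 55.3%, the standard therapy 92/226 = 40.7% → Compound 1
The standard therapy wins each disease group but Compound 1 wins overall — the comparison reverses. The standard therapy's patients skew toward stage III, which has a lower base rate.

No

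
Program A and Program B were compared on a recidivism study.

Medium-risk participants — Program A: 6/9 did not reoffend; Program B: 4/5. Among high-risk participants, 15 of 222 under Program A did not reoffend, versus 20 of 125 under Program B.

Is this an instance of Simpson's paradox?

Medium-risk: Program A 6/9 = 66.7%, Program B 4/5 = 80.0% → Program B
High-risk: Program A 15/222 = 6.8%, Program B 20/125 = 16.0% → Program B
Overall: Program A 21/231 = 9.1%, Program B 24/130 = 18.5% → Program B
Program B wins overall and in every risk group — no reversal.

No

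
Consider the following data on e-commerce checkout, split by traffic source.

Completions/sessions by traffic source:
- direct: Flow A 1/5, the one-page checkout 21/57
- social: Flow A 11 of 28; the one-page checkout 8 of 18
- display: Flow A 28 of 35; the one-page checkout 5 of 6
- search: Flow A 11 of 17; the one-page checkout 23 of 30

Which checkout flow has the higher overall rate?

Flow A

Direct: Flow A 1/5 = 20.0%, the one-page checkout 21/57 = 36.8% → the one-page checkout
Social: Flow A 11/28 = 39.3%, the one-page checkout 8/18 = 44.4% → the one-page checkout
Display: Flow A 28/35 = 80.0%, the one-page checkout 5/6 = 83.3% → the one-page checkout
Search: Flow A 11/17 = 64.7%, the one-page checkout 23/30 = 76.7% → the one-page checkout
Overall: Flow A 51/85 = 60.0%, the one-page checkout 57/111 = 51.4% → Flow A
(The one-page checkout wins every traffic group but Flow A wins overall — the one-page checkout's sessions skew toward the low-rate direct group.)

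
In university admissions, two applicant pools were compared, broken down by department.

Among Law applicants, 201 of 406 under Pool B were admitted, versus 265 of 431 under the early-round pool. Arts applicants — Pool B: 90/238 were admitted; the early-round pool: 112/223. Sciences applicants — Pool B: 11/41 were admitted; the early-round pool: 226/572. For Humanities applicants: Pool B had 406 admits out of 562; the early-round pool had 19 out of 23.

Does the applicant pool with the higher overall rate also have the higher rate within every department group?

Law: Pool B 201/406 = 49.5%, the early-round pool 265/431 = 61.5% → the early-round pool
Arts: Pool B 90/238 = 37.8%, the early-round pool 112/223 = 50.2% → the early-round pool
Sciences: Pool B 11/41 = 26.8%, the early-round pool 226/572 = 39.5% → the early-round pool
Humanities: Pool B 406/562 = 72.2%, the early-round pool 19/23 = 82.6% → the early-round pool
Overall: Pool B 708/1247 = 56.8%, the early-round pool 622/1249 = 49.8% → Pool B
The early-round pool wins each department group but Pool B wins overall — the comparison reverses. The early-round pool's applicants skew toward Sciences, which has a lower base rate.

No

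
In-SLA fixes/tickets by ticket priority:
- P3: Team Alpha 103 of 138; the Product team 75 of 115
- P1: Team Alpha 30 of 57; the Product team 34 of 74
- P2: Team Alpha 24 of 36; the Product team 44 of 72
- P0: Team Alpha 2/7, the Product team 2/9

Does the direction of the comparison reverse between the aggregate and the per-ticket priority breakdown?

P3: Team Alpha 103/138 = 74.6%, the Product team 75/115 = 65.2% → Team Alpha
P1: Team Alpha 30/57 = 52.6%, the Product team 34/74 = 45.9% → Team Alpha
P2: Team Alpha 24/36 = 66.7%, the Product team 44/72 = 61.1% → Team Alpha
P0: Team Alpha 2/7 = 28.6%, the Product team 2/9 = 22.2% → Team Alpha
Overall: Team Alpha 159/238 = 66.8%, the Product team 155/270 = 57.4% → Team Alpha
Team Alpha wins overall and in every ticket group — no reversal.

No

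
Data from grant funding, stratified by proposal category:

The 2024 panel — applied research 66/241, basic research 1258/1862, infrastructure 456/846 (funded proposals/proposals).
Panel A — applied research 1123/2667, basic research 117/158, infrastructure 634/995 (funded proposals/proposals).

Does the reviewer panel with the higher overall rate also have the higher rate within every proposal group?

Applied research: the 2024 panel 66/241 = 27.4%, Panel A 1123/2667 = 42.1% → Panel A
Basic research: the 2024 panel 1258/1862 = 67.6%, Panel A 117/158 = 74.1% → Panel A
Infrastructure: the 2024 panel 456/846 = 53.9%, Panel A 634/995 = 63.7% → Panel A
Overall: the 2024 panel 1780/2949 = 60.4%, Panel A 1874/3820 = 49.1% → the 2024 panel
Panel A wins each proposal group but the 2024 panel wins overall — the comparison reverses. Panel A's proposals skew toward applied research, which has a lower base rate.

No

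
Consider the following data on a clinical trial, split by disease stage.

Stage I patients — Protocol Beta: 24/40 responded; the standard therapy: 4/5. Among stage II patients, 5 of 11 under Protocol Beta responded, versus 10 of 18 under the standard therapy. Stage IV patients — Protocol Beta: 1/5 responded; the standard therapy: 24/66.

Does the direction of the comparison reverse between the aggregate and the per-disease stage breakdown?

Yes

Stage I: Protocol Beta 24/40 = 60.0%, the standard therapy 4/5 = 80.0% → the standard therapy
Stage II: Protocol Beta 5/11 = 45.5%, the standard therapy 10/18 = 55.6% → the standard therapy
Stage IV: Protocol Beta 1/5 = 20.0%, the standard therapy 24/66 = 36.4% → the standard therapy
Overall: Protocol Beta 30/56 = 53.6%, the standard therapy 38/89 = 42.7% → Protocol Beta
The standard therapy wins each disease group but Protocol Beta wins overall — the comparison reverses. The standard therapy's patients skew toward stage IV, which has a lower base rate.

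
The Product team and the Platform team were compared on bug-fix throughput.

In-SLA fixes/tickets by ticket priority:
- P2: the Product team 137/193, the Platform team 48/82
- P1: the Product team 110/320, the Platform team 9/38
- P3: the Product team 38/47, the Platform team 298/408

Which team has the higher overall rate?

P2: the Product team 137/193 = 71.0%, the Platform team 48/82 = 58.5% → the Product team
P1: the Product team 110/320 = 34.4%, the Platform team 9/38 = 23.7% → the Product team
P3: the Product team 38/47 = 80.9%, the Platform team 298/408 = 73.0% → the Product team
Overall: the Product team 285/560 = 50.9%, the Platform team 355/528 = 67.2% → the Platform team
(The Product team wins every ticket group but the Platform team wins overall — the Product team's tickets skew toward the low-rate P1 group.)

the Platform team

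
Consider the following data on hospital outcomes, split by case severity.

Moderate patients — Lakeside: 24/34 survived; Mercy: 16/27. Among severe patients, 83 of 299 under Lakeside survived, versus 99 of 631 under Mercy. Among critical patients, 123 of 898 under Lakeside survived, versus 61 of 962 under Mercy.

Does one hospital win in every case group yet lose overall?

No

Moderate: Lakeside 24/34 = 70.6%, Mercy 16/27 = 59.3% → Lakeside
Severe: Lakeside 83/299 = 27.8%, Mercy 99/631 = 15.7% → Lakeside
Critical: Lakeside 123/898 = 13.7%, Mercy 61/962 = 6.3% → Lakeside
Overall: Lakeside 230/1231 = 18.7%, Mercy 176/1620 = 10.9% → Lakeside
Lakeside wins overall and in every case group — no reversal.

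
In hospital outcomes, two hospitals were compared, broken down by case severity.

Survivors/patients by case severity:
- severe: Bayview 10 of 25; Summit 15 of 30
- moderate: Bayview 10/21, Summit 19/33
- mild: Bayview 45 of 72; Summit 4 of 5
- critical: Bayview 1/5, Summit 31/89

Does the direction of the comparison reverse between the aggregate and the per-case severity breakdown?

Yes

Severe: Bayview 10/25 = 40.0%, Summit 15/30 = 50.0% → Summit
Moderate: Bayview 10/21 = 47.6%, Summit 19/33 = 57.6% → Summit
Mild: Bayview 45/72 = 62.5%, Summit 4/5 = 80.0% → Summit
Critical: Bayview 1/5 = 20.0%, Summit 31/89 = 34.8% → Summit
Overall: Bayview 66/123 = 53.7%, Summit 69/157 = 43.9% → Bayview
Summit wins each case group but Bayview wins overall — the comparison reverses. Summit's patients skew toward critical, which has a lower base rate.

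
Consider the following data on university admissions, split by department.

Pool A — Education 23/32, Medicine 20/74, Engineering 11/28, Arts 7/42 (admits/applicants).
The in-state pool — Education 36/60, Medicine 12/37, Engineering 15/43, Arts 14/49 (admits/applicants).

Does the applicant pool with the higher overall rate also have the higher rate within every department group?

Education: Pool A 23/32 = 71.9%, the in-state pool 36/60 = 60.0% → Pool A
Medicine: Pool A 20/74 = 27.0%, the in-state pool 12/37 = 32.4% → the in-state pool
Engineering: Pool A 11/28 = 39.3%, the in-state pool 15/43 = 34.9% → Pool A
Arts: Pool A 7/42 = 16.7%, the in-state pool 14/49 = 28.6% → the in-state pool
Overall: Pool A 61/176 = 34.7%, the in-state pool 77/189 = 40.7% → the in-state pool
Neither sweeps: Pool A wins 2 of 4 groups, the in-state pool wins 2. The in-state pool wins overall but not every group — no Simpson reversal.

No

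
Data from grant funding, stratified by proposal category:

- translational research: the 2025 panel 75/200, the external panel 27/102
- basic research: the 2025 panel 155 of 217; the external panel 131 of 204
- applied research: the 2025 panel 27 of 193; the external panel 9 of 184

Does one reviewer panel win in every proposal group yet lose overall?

Translational research: the 2025 panel 75/200 = 37.5%, the external panel 27/102 = 26.5% → the 2025 panel
Basic research: the 2025 panel 155/217 = 71.4%, the external panel 131/204 = 64.2% → the 2025 panel
Applied research: the 2025 panel 27/193 = 14.0%, the external panel 9/184 = 4.9% → the 2025 panel
Overall: the 2025 panel 257/610 = 42.1%, the external panel 167/490 = 34.1% → the 2025 panel
The 2025 panel wins overall and in every proposal group — no reversal.

No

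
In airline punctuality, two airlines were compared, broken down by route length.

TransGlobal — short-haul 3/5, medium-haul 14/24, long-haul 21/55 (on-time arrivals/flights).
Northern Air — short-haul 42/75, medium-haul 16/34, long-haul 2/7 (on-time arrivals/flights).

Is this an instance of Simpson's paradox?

Short-haul: TransGlobal 3/5 = 60.0%, Northern Air 42/75 = 56.0% → TransGlobal
Medium-haul: TransGlobal 14/24 = 58.3%, Northern Air 16/34 = 47.1% → TransGlobal
Long-haul: TransGlobal 21/55 = 38.2%, Northern Air 2/7 = 28.6% → TransGlobal
Overall: TransGlobal 38/84 = 45.2%, Northern Air 60/116 = 51.7% → Northern Air
TransGlobal wins each route group but Northern Air wins overall — the comparison reverses. TransGlobal's flights skew toward long-haul, which has a lower base rate.

Yes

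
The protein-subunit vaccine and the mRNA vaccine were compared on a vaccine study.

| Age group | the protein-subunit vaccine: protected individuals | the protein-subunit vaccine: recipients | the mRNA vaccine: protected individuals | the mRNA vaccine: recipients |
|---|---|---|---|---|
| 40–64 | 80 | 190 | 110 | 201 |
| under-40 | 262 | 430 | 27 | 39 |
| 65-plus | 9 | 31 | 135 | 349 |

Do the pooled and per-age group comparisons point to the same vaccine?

No

40–64: the protein-subunit vaccine 80/190 = 42.1%, the mRNA vaccine 110/201 = 54.7% → the mRNA vaccine
Under-40: the protein-subunit vaccine 262/430 = 60.9%, the mRNA vaccine 27/39 = 69.2% → the mRNA vaccine
65-plus: the protein-subunit vaccine 9/31 = 29.0%, the mRNA vaccine 135/349 = 38.7% → the mRNA vaccine
Overall: the protein-subunit vaccine 351/651 = 53.9%, the mRNA vaccine 272/589 = 46.2% → the protein-subunit vaccine
The mRNA vaccine wins each age group but the protein-subunit vaccine wins overall — the comparison reverses. The mRNA vaccine's recipients skew toward 65-plus, which has a lower base rate.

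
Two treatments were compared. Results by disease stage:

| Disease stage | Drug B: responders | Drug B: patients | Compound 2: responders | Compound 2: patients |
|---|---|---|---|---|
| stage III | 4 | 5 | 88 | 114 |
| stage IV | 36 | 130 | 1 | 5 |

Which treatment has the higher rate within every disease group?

Stage III: Drug B 4/5 = 80.0%, Compound 2 88/114 = 77.2% → Drug B
Stage IV: Drug B 36/130 = 27.7%, Compound 2 1/5 = 20.0% → Drug B
Drug B has the higher rate in both groups.

Drug B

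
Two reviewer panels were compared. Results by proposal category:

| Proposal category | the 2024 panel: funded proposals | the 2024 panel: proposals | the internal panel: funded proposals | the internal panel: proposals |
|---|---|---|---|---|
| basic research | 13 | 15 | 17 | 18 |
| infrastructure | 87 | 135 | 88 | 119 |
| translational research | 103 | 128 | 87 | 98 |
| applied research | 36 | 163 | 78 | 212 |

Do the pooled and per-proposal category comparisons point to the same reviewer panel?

Yes

Basic research: the 2024 panel 13/15 = 86.7%, the internal panel 17/18 = 94.4% → the internal panel
Infrastructure: the 2024 panel 87/135 = 64.4%, the internal panel 88/119 = 73.9% → the internal panel
Translational research: the 2024 panel 103/128 = 80.5%, the internal panel 87/98 = 88.8% → the internal panel
Applied research: the 2024 panel 36/163 = 22.1%, the internal panel 78/212 = 36.8% → the internal panel
Overall: the 2024 panel 239/441 = 54.2%, the internal panel 270/447 = 60.4% → the internal panel
The internal panel wins overall and in every proposal group — no reversal.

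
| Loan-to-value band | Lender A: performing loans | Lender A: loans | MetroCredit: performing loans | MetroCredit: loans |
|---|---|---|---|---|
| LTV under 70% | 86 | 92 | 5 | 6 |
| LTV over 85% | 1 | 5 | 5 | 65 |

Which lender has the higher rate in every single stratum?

Lender A

LTV under 70%: Lender A 86/92 = 93.5%, MetroCredit 5/6 = 83.3% → Lender A
LTV over 85%: Lender A 1/5 = 20.0%, MetroCredit 5/65 = 7.7% → Lender A
Lender A has the higher rate in both groups.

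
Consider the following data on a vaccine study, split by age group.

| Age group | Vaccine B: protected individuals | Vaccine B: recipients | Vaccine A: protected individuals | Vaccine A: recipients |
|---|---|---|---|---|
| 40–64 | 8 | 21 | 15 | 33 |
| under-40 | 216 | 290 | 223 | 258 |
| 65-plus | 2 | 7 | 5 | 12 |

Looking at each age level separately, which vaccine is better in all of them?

40–64: Vaccine B 8/21 = 38.1%, Vaccine A 15/33 = 45.5% → Vaccine A
Under-40: Vaccine B 216/290 = 74.5%, Vaccine A 223/258 = 86.4% → Vaccine A
65-plus: Vaccine B 2/7 = 28.6%, Vaccine A 5/12 = 41.7% → Vaccine A
Vaccine A has the higher rate in all 3 groups.

Vaccine A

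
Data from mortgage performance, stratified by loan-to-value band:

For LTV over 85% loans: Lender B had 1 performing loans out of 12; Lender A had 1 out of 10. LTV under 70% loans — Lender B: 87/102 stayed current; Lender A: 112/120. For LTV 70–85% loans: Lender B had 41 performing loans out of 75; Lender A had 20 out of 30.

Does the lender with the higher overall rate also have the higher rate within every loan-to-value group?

LTV over 85%: Lender B 1/12 = 8.3%, Lender A 1/10 = 10.0% → Lender A
LTV under 70%: Lender B 87/102 = 85.3%, Lender A 112/120 = 93.3% → Lender A
LTV 70–85%: Lender B 41/75 = 54.7%, Lender A 20/30 = 66.7% → Lender A
Overall: Lender B 129/189 = 68.3%, Lender A 133/160 = 83.1% → Lender A
Lender A wins overall and in every loan-to-value group — no reversal.

Yes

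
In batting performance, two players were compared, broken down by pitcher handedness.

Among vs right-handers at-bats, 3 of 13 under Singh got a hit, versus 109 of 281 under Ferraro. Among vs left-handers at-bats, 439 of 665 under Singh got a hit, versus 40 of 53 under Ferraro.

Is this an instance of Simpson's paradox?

Yes

Vs right-handers: Singh 3/13 = 23.1%, Ferraro 109/281 = 38.8% → Ferraro
Vs left-handers: Singh 439/665 = 66.0%, Ferraro 40/53 = 75.5% → Ferraro
Overall: Singh 442/678 = 65.2%, Ferraro 149/334 = 44.6% → Singh
Ferraro wins each pitcher group but Singh wins overall — the comparison reverses. Ferraro's at-bats skew toward vs right-handers, which has a lower base rate.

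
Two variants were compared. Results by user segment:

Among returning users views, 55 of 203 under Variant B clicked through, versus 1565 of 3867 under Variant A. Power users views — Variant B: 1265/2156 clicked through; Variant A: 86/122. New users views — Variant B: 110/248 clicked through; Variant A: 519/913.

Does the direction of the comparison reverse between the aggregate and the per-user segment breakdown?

Returning users: Variant B 55/203 = 27.1%, Variant A 1565/3867 = 40.5% → Variant A
Power users: Variant B 1265/2156 = 58.7%, Variant A 86/122 = 70.5% → Variant A
New users: Variant B 110/248 = 44.4%, Variant A 519/913 = 56.8% → Variant A
Overall: Variant B 1430/2607 = 54.9%, Variant A 2170/4902 = 44.3% → Variant B
Variant A wins each user group but Variant B wins overall — the comparison reverses. Variant A's views skew toward returning users, which has a lower base rate.

Yes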